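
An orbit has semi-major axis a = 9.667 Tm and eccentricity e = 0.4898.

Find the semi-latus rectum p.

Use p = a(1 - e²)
a = 9.667 Tm = 9.667 × 10^12 m
e = 0.4898,  e² = 0.239904,  1 − e² = 0.760096
p = a(1 − e²) = 9.667 × 10^12 m × 0.760096 = 7.34785 × 10^12 m ≈ 7.348 Tm

Final answer: p = 7.348 Tm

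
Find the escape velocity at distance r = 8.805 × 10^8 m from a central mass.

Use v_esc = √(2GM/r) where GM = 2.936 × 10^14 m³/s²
r = 8.805 × 10^8 m
GM = 2.936 × 10^14 m³/s²
2GM/r = 2 × (2.936 × 10^14) / (8.805 × 10^8) = 666894 m²/s²
v_esc = √(2GM/r) = 816.636 m/s ≈ 816.6 m/s

Final answer: 816.6 m/s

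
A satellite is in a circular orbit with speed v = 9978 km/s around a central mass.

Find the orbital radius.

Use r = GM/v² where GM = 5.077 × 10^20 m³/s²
v = 9978 km/s = 9.978 × 10^6 m/s
GM = 5.077 × 10^20 m³/s²
v² = 9.95605 × 10^13 m²/s²
r = GM/v² = (5.077 × 10^20) / (9.95605 × 10^13) = 5.09941 × 10^6 m ≈ 5.099 Mm

Final answer: 5.099 Mm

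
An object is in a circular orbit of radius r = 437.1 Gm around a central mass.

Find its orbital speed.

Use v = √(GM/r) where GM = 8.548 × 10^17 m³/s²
r = 437.1 Gm = 4.371 × 10^11 m
GM = 8.548 × 10^17 m³/s²
GM/r = (8.548 × 10^17) / (4.371 × 10^11) = 1.95562 × 10^6 m²/s²
v = √(GM/r) = 1398.43 m/s ≈ 1.398 km/s

Final answer: 1.398 km/s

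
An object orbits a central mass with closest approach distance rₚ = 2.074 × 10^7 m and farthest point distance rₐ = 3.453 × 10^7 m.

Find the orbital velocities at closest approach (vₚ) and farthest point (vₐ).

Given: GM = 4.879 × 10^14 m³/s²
rₚ = 2.074 × 10^7 m
rₐ = 3.453 × 10^7 m
GM = 4.879 × 10^14 m³/s²
a = (rₚ + rₐ)/2 = 2.7635 × 10^7 m
Vis-viva: v² = GM (2/r − 1/a)
vₚ² = 4.879 × 10^14 × (9.6432 × 10^-8 − 3.6186 × 10^-8) = 2.9394 × 10^7 m²/s²
vₚ = 5421.63 m/s ≈ 5.422 km/s
vₐ² = 4.879 × 10^14 × (5.79206 × 10^-8 − 3.6186 × 10^-8) = 1.06043 × 10^7 m²/s²
vₐ = 3256.43 m/s ≈ 3.256 km/s

Final answer: vₚ = 5.422 km/s, vₐ = 3.256 km/s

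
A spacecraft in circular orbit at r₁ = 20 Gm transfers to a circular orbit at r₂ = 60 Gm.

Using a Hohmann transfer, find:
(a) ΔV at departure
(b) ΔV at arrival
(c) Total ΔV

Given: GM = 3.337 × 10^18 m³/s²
r₁ = 20 Gm = 2 × 10^10 m
r₂ = 60 Gm = 6 × 10^10 m
GM = 3.337 × 10^18 m³/s²
Transfer ellipse: a_t = (r₁ + r₂)/2 = 4 × 10^10 m
Circular speed at r₁: v₁ = √(GM/r₁) = 12917 m/s
Transfer speed at r₁ (periapsis): v₁ₜ = √(GM(2/r₁ − 1/a_t)) = 15820.1 m/s
(a) ΔV₁ = v₁ₜ − v₁ = 2903.04 m/s ≈ 2.903 km/s
Circular speed at r₂: v₂ = √(GM/r₂) = 7457.66 m/s
Transfer speed at r₂ (apoapsis): v₂ₜ = √(GM(2/r₂ − 1/a_t)) = 5273.36 m/s
(b) ΔV₂ = v₂ − v₂ₜ = 2184.3 m/s ≈ 2.184 km/s
(c) ΔV_total = ΔV₁ + ΔV₂ = 5087.34 m/s ≈ 5.087 km/s

Final answer:
(a) ΔV₁ = 2.903 km/s
(b) ΔV₂ = 2.184 km/s
(c) ΔV_total = 5.087 km/s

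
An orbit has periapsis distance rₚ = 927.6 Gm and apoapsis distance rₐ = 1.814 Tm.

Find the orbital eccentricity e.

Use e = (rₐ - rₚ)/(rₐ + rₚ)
rₚ = 927.6 Gm = 9.276 × 10^11 m
rₐ = 1.814 Tm = 1.814 × 10^12 m
rₐ − rₚ = 8.864 × 10^11 m
rₐ + rₚ = 2.7416 × 10^12 m
e = (rₐ − rₚ)/(rₐ + rₚ) = 0.323315

Final answer: e = 0.3233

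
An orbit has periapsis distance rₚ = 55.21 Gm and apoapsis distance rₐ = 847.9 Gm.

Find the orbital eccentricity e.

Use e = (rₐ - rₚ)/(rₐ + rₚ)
rₚ = 55.21 Gm = 5.521 × 10^10 m
rₐ = 847.9 Gm = 8.479 × 10^11 m
rₐ − rₚ = 7.9269 × 10^11 m
rₐ + rₚ = 9.0311 × 10^11 m
e = (rₐ − rₚ)/(rₐ + rₚ) = 0.877734

Final answer: e = 0.8777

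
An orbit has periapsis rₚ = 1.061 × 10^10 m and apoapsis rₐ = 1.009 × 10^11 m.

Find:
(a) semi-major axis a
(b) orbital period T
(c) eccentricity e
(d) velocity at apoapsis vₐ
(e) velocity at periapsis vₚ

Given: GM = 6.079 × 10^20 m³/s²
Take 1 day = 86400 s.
rₚ = 1.061 × 10^10 m
rₐ = 1.009 × 10^11 m
GM = 6.079 × 10^20 m³/s²
a = (rₚ + rₐ)/2 = 5.5755 × 10^10 m
e = (rₐ − rₚ)/(rₐ + rₚ) = (9.029 × 10^10) / (1.1151 × 10^11) = 0.809703
(a) a = 5.5755 × 10^10 m ≈ 5.575 × 10^10 m
(b) a³ = 1.73321 × 10^32 m³;  T = 2π √(a³/GM) = 2π × 533961 s = 3.35498 × 10^6 s ≈ 38.83 days
(c) e = 0.809703 ≈ 0.8097
(d) vₐ² = GM (2/rₐ − 1/a) = 6.079 × 10^20 × (1.98216 × 10^-11 − 1.79356 × 10^-11) = 1.1465 × 10^9 m²/s²;  vₐ = 33859.9 m/s ≈ 33.86 km/s
(e) vₚ² = GM (2/rₚ − 1/a) = 6.079 × 10^20 × (1.88501 × 10^-10 − 1.79356 × 10^-11) = 1.03687 × 10^11 m²/s²;  vₚ = 322005 m/s ≈ 322 km/s

Final answer:
(a) semi-major axis a = 5.575 × 10^10 m
(b) orbital period T = 38.83 days
(c) eccentricity e = 0.8097
(d) velocity at apoapsis vₐ = 33.86 km/s
(e) velocity at periapsis vₚ = 322 km/s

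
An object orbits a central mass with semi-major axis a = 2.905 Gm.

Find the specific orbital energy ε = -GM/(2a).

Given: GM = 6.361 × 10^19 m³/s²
a = 2.905 Gm = 2.905 × 10^9 m
GM = 6.361 × 10^19 m³/s²
2a = 5.81 × 10^9 m
ε = −GM/(2a) = -1.09484 × 10^10 J/kg ≈ -10.95 GJ/kg

Final answer: -10.95 GJ/kg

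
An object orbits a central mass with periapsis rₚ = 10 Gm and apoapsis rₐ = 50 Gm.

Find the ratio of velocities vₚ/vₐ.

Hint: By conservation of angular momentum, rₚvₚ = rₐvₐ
rₚ = 10 Gm = 1 × 10^10 m
rₐ = 50 Gm = 5 × 10^10 m
rₚvₚ = rₐvₐ  ⇒  vₚ/vₐ = rₐ/rₚ
vₚ/vₐ = (5 × 10^10) / (1 × 10^10) = 5

Final answer: vₚ/vₐ = 5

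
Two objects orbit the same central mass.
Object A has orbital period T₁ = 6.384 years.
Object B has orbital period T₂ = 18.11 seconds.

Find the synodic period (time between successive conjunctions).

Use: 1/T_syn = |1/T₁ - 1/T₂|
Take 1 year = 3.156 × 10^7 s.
T₁ = 6.384 years = 2.01479 × 10^8 s
T₂ = 18.11 seconds
1/T₁ = 4.9633 × 10^-9 s⁻¹
1/T₂ = 0.0552181 s⁻¹
|1/T₁ − 1/T₂| = 0.0552181 s⁻¹
T_syn = 1 / |1/T₁ − 1/T₂| = 18.11 s ≈ 18.11 seconds

Final answer: T_syn = 18.11 seconds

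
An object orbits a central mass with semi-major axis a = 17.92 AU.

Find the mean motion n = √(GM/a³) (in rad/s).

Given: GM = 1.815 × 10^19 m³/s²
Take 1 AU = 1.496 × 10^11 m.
a = 17.92 AU = 2.68083 × 10^12 m
GM = 1.815 × 10^19 m³/s²
a³ = 1.92668 × 10^37 m³
GM/a³ = (1.815 × 10^19) / (1.92668 × 10^37) = 9.42037 × 10^-19 s⁻²
n = √(GM/a³) = 9.70586 × 10^-10 rad/s ≈ 9.706 × 10^-10 rad/s

Final answer: n = 9.706 × 10^-10 rad/s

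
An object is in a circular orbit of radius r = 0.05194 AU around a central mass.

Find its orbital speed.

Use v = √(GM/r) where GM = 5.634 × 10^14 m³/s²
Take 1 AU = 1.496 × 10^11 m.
r = 0.05194 AU = 7.77022 × 10^9 m
GM = 5.634 × 10^14 m³/s²
GM/r = (5.634 × 10^14) / (7.77022 × 10^9) = 72507.6 m²/s²
v = √(GM/r) = 269.272 m/s ≈ 269.3 m/s

Final answer: 269.3 m/s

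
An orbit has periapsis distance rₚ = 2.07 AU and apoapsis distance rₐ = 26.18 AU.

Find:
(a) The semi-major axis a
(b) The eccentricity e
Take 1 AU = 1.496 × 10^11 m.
rₚ = 2.07 AU = 3.09672 × 10^11 m
rₐ = 26.18 AU = 3.91653 × 10^12 m
(a) a = (rₚ + rₐ)/2 = 2.1131 × 10^12 m ≈ 14.12 AU
(b) e = (rₐ − rₚ)/(rₐ + rₚ) = (3.60686 × 10^12) / (4.2262 × 10^12) = 0.853451

Final answer:
(a) a = 14.12 AU
(b) e = 0.8535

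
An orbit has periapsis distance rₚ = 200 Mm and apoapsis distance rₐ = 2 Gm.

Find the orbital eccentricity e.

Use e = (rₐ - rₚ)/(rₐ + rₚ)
rₚ = 200 Mm = 2 × 10^8 m
rₐ = 2 Gm = 2 × 10^9 m
rₐ − rₚ = 1.8 × 10^9 m
rₐ + rₚ = 2.2 × 10^9 m
e = (rₐ − rₚ)/(rₐ + rₚ) = 0.818182

Final answer: e = 0.8182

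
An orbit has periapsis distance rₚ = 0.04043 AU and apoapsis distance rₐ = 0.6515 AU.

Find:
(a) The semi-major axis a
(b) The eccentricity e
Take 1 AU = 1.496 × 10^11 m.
rₚ = 0.04043 AU = 6.04833 × 10^9 m
rₐ = 0.6515 AU = 9.74644 × 10^10 m
(a) a = (rₚ + rₐ)/2 = 5.17564 × 10^10 m ≈ 0.346 AU
(b) e = (rₐ − rₚ)/(rₐ + rₚ) = (9.14161 × 10^10) / (1.03513 × 10^11) = 0.883138

Final answer:
(a) a = 0.346 AU
(b) e = 0.8831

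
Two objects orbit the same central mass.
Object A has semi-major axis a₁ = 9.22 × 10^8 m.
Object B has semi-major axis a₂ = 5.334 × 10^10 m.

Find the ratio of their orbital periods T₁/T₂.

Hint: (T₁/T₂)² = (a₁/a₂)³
a₁ = 9.22 × 10^8 m
a₂ = 5.334 × 10^10 m
a₁/a₂ = 0.0172853
T₁/T₂ = (a₁/a₂)^(3/2) = (0.0172853)^1.5 = 0.00227257

Final answer: T₁/T₂ = 0.002273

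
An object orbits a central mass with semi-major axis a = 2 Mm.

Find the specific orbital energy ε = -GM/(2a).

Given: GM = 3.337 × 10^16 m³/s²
a = 2 Mm = 2 × 10^6 m
GM = 3.337 × 10^16 m³/s²
2a = 4 × 10^6 m
ε = −GM/(2a) = -8.3425 × 10^9 J/kg ≈ -8.342 GJ/kg

Final answer: -8.342 GJ/kg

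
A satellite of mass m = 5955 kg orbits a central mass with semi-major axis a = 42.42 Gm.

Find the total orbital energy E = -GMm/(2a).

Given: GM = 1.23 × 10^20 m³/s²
a = 42.42 Gm = 4.242 × 10^10 m
GM = 1.23 × 10^20 m³/s²
2a = 8.484 × 10^10 m
GMm = 1.23 × 10^20 × 5955 = 7.32465 × 10^23 m³·kg/s²
E = −GMm/(2a) = -8.63349 × 10^12 J ≈ -8.633 TJ

Final answer: -8.633 TJ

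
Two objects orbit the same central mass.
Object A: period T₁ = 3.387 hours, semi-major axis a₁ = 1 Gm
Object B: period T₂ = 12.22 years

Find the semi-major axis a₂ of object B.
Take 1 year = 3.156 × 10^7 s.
T₁ = 3.387 hours = 12193.2 s
T₂ = 12.22 years = 3.85663 × 10^8 s
a₁ = 1 Gm = 1 × 10^9 m
Kepler's third law: (T₂/T₁)² = (a₂/a₁)³  ⇒  a₂ = a₁ (T₂/T₁)^(2/3)
T₂/T₁ = 31629.4
(T₂/T₁)^(2/3) = 1000.14
a₂ = 1 × 10^9 m × 1000.14 = 1.00014 × 10^12 m ≈ 1 Tm

Final answer: a₂ = 1 Tm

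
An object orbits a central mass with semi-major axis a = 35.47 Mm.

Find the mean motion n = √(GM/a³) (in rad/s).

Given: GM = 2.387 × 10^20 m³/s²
a = 35.47 Mm = 3.547 × 10^7 m
GM = 2.387 × 10^20 m³/s²
a³ = 4.46255 × 10^22 m³
GM/a³ = (2.387 × 10^20) / (4.46255 × 10^22) = 0.00534895 s⁻²
n = √(GM/a³) = 0.0731365 rad/s ≈ 0.07314 rad/s

Final answer: n = 0.07314 rad/s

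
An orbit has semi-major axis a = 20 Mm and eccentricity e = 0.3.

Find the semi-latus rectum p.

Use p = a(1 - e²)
a = 20 Mm = 2 × 10^7 m
e = 0.3,  e² = 0.09,  1 − e² = 0.91
p = a(1 − e²) = 2 × 10^7 m × 0.91 = 1.82 × 10^7 m ≈ 18.2 Mm

Final answer: p = 18.2 Mm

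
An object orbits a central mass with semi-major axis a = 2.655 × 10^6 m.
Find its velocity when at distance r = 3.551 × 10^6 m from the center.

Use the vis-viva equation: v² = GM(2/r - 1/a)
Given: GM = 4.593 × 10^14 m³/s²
a = 2.655 × 10^6 m
r = 3.551 × 10^6 m
GM = 4.593 × 10^14 m³/s²
2/r − 1/a = 5.63222 × 10^-7 − 3.76648 × 10^-7 = 1.86574 × 10^-7 m⁻¹
v² = GM (2/r − 1/a) = 8.56933 × 10^7 m²/s²
v = 9257.07 m/s ≈ 9.257 km/s

Final answer: 9.257 km/s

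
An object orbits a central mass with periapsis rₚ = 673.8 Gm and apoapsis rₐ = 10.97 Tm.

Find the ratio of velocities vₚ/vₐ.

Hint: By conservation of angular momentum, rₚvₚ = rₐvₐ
rₚ = 673.8 Gm = 6.738 × 10^11 m
rₐ = 10.97 Tm = 1.097 × 10^13 m
rₚvₚ = rₐvₐ  ⇒  vₚ/vₐ = rₐ/rₚ
vₚ/vₐ = (1.097 × 10^13) / (6.738 × 10^11) = 16.2808

Final answer: vₚ/vₐ = 16.28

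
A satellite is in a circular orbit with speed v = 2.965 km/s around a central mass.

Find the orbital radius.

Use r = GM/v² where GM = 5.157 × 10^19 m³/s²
v = 2.965 km/s = 2965 m/s
GM = 5.157 × 10^19 m³/s²
v² = 8.79122 × 10^6 m²/s²
r = GM/v² = (5.157 × 10^19) / (8.79122 × 10^6) = 5.86608 × 10^12 m ≈ 5.866 × 10^12 m

Final answer: 5.866 × 10^12 m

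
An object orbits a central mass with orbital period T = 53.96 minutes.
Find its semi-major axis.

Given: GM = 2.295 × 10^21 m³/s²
T = 53.96 minutes = 3237.6 s
GM = 2.295 × 10^21 m³/s²
Kepler's third law: a³ = GM T² / (4π²)
T² = 1.04821 × 10^7 s²
a³ = (2.295 × 10^21) × (1.04821 × 10^7) / (4π²) = 6.09354 × 10^26 m³
a = (a³)^(1/3) = 8.47793 × 10^8 m ≈ 8.478 × 10^8 m

Final answer: 8.478 × 10^8 m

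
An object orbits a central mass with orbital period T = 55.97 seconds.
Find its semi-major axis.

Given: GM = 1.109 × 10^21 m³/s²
T = 55.97 seconds
GM = 1.109 × 10^21 m³/s²
Kepler's third law: a³ = GM T² / (4π²)
T² = 3132.64 s²
a³ = (1.109 × 10^21) × 3132.64 / (4π²) = 8.79999 × 10^22 m³
a = (a³)^(1/3) = 4.44796 × 10^7 m ≈ 44.48 Mm

Final answer: 44.48 Mm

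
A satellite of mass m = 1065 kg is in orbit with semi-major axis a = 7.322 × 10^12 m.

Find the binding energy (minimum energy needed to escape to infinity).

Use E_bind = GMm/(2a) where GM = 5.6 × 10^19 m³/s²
a = 7.322 × 10^12 m
GM = 5.6 × 10^19 m³/s²
m = 1065 kg
GMm = 5.6 × 10^19 × 1065 = 5.964 × 10^22 m³·kg/s²
2a = 1.4644 × 10^13 m
E_bind = GMm/(2a) = 4.07266 × 10^9 J ≈ 4.073 GJ

Final answer: 4.073 GJ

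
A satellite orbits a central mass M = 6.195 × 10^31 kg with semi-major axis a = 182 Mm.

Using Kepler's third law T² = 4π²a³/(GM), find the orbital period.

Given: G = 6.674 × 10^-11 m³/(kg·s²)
M = 6.195 × 10^31 kg
GM = G × M = 6.674 × 10^-11 × 6.195 × 10^31 = 4.13454 × 10^21 m³/s²
a = 182 Mm = 1.82 × 10^8 m
a³ = 6.02857 × 10^24 m³
T = 2π √(a³/GM) = 2π √((6.02857 × 10^24) / (4.13454 × 10^21)) = 2π × 38.185 s
T = 239.924 s ≈ 3.999 minutes

Final answer: 3.999 minutes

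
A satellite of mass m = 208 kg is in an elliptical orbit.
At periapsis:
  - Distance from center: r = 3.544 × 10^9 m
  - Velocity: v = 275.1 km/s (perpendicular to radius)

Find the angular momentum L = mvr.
r = 3.544 × 10^9 m
v = 275.1 km/s = 275100 m/s
vr = 275100 × 3.544 × 10^9 = 9.74954 × 10^14 m²/s
L = m × vr = 208 × 9.74954 × 10^14 = 2.02791 × 10^17 kg·m²/s ≈ 2.028 × 10^17 kg·m²/s

Final answer: L = 2.028 × 10^17 kg·m²/s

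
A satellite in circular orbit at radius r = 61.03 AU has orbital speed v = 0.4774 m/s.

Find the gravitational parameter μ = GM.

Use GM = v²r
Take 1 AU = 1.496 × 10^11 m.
r = 61.03 AU = 9.13009 × 10^12 m
v = 0.4774 m/s
v² = 0.227911 m²/s²
GM = v²r = 0.227911 × 9.13009 × 10^12 = 2.08085 × 10^12 m³/s²
GM ≈ 2.081 × 10^12 m³/s²

Final answer: GM = 2.081 × 10^12 m³/s²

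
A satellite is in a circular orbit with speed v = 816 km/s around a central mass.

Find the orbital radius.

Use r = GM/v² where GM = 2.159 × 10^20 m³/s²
v = 816 km/s = 816000 m/s
GM = 2.159 × 10^20 m³/s²
v² = 6.65856 × 10^11 m²/s²
r = GM/v² = (2.159 × 10^20) / (6.65856 × 10^11) = 3.24244 × 10^8 m ≈ 3.242 × 10^8 m

Final answer: 3.242 × 10^8 m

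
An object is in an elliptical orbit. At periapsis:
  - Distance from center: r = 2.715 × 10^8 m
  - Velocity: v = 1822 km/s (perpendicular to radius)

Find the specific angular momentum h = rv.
r = 2.715 × 10^8 m
v = 1822 km/s = 1.822 × 10^6 m/s
h = rv = 2.715 × 10^8 × 1.822 × 10^6 = 4.94673 × 10^14 m²/s ≈ 4.947 × 10^14 m²/s

Final answer: h = 4.947 × 10^14 m²/s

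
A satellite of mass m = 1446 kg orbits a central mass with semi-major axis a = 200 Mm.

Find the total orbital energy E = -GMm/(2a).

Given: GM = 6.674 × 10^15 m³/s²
a = 200 Mm = 2 × 10^8 m
GM = 6.674 × 10^15 m³/s²
2a = 4 × 10^8 m
GMm = 6.674 × 10^15 × 1446 = 9.6506 × 10^18 m³·kg/s²
E = −GMm/(2a) = -2.41265 × 10^10 J ≈ -24.13 GJ

Final answer: -24.13 GJ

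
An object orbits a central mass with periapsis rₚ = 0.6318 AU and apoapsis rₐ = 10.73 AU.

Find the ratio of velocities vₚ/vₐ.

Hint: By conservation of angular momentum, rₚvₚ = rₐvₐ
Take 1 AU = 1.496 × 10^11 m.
rₚ = 0.6318 AU = 9.45173 × 10^10 m
rₐ = 10.73 AU = 1.60521 × 10^12 m
rₚvₚ = rₐvₐ  ⇒  vₚ/vₐ = rₐ/rₚ
vₚ/vₐ = (1.60521 × 10^12) / (9.45173 × 10^10) = 16.9832

Final answer: vₚ/vₐ = 16.98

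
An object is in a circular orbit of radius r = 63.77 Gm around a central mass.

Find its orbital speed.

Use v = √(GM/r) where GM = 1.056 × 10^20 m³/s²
r = 63.77 Gm = 6.377 × 10^10 m
GM = 1.056 × 10^20 m³/s²
GM/r = (1.056 × 10^20) / (6.377 × 10^10) = 1.65595 × 10^9 m²/s²
v = √(GM/r) = 40693.4 m/s ≈ 40.69 km/s

Final answer: 40.69 km/s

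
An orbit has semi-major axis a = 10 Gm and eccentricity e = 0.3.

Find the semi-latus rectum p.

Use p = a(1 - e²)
a = 10 Gm = 1 × 10^10 m
e = 0.3,  e² = 0.09,  1 − e² = 0.91
p = a(1 − e²) = 1 × 10^10 m × 0.91 = 9.1 × 10^9 m ≈ 9.1 Gm

Final answer: p = 9.1 Gm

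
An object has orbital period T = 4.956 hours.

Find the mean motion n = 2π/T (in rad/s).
T = 4.956 hours = 17841.6 s
n = 2π / 17841.6 s = 0.000352165 rad/s ≈ 0.0003522 rad/s

Final answer: n = 0.0003522 rad/s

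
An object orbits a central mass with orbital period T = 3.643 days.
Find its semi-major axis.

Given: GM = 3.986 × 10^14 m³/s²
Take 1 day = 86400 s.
T = 3.643 days = 314755 s
GM = 3.986 × 10^14 m³/s²
Kepler's third law: a³ = GM T² / (4π²)
T² = 9.90708 × 10^10 s²
a³ = (3.986 × 10^14) × (9.90708 × 10^10) / (4π²) = 1.00028 × 10^24 m³
a = (a³)^(1/3) = 1.00009 × 10^8 m ≈ 100 Mm

Final answer: 100 Mm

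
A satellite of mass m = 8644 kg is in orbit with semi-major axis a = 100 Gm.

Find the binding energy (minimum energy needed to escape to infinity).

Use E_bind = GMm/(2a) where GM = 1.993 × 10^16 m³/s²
a = 100 Gm = 1 × 10^11 m
GM = 1.993 × 10^16 m³/s²
m = 8644 kg
GMm = 1.993 × 10^16 × 8644 = 1.72275 × 10^20 m³·kg/s²
2a = 2 × 10^11 m
E_bind = GMm/(2a) = 8.61375 × 10^8 J ≈ 861.4 MJ

Final answer: 861.4 MJ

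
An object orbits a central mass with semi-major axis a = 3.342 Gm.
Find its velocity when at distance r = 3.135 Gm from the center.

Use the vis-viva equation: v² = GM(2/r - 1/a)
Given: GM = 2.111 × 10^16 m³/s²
a = 3.342 Gm = 3.342 × 10^9 m
r = 3.135 Gm = 3.135 × 10^9 m
GM = 2.111 × 10^16 m³/s²
2/r − 1/a = 6.37959 × 10^-10 − 2.99222 × 10^-10 = 3.38737 × 10^-10 m⁻¹
v² = GM (2/r − 1/a) = 7.15073 × 10^6 m²/s²
v = 2674.08 m/s ≈ 2.674 km/s

Final answer: 2.674 km/s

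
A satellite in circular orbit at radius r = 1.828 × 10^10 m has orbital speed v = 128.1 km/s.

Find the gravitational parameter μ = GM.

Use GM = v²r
r = 1.828 × 10^10 m
v = 128.1 km/s = 128100 m/s
v² = 1.64096 × 10^10 m²/s²
GM = v²r = 1.64096 × 10^10 × 1.828 × 10^10 = 2.99968 × 10^20 m³/s²
GM ≈ 3 × 10^20 m³/s²

Final answer: GM = 3 × 10^20 m³/s²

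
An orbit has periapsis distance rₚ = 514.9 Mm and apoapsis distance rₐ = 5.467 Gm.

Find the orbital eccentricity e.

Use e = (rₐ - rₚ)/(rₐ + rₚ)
rₚ = 514.9 Mm = 5.149 × 10^8 m
rₐ = 5.467 Gm = 5.467 × 10^9 m
rₐ − rₚ = 4.9521 × 10^9 m
rₐ + rₚ = 5.9819 × 10^9 m
e = (rₐ − rₚ)/(rₐ + rₚ) = 0.827847

Final answer: e = 0.8278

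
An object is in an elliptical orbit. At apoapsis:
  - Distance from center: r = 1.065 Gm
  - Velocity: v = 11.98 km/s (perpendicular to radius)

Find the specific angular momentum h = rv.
r = 1.065 Gm = 1.065 × 10^9 m
v = 11.98 km/s = 11980 m/s
h = rv = 1.065 × 10^9 × 11980 = 1.27587 × 10^13 m²/s ≈ 1.276 × 10^13 m²/s

Final answer: h = 1.276 × 10^13 m²/s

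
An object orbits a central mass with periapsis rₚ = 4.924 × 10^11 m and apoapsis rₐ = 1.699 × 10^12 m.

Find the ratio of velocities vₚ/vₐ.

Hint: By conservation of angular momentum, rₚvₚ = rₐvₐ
rₚ = 4.924 × 10^11 m
rₐ = 1.699 × 10^12 m
rₚvₚ = rₐvₐ  ⇒  vₚ/vₐ = rₐ/rₚ
vₚ/vₐ = (1.699 × 10^12) / (4.924 × 10^11) = 3.45045

Final answer: vₚ/vₐ = 3.45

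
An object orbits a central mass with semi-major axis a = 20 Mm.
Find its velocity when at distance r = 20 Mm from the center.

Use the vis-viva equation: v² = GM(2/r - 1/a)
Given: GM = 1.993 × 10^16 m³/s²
a = 20 Mm = 2 × 10^7 m
r = 20 Mm = 2 × 10^7 m
GM = 1.993 × 10^16 m³/s²
2/r − 1/a = 1 × 10^-7 − 5 × 10^-8 = 5 × 10^-8 m⁻¹
v² = GM (2/r − 1/a) = 9.965 × 10^8 m²/s²
v = 31567.4 m/s ≈ 31.57 km/s

Final answer: 31.57 km/s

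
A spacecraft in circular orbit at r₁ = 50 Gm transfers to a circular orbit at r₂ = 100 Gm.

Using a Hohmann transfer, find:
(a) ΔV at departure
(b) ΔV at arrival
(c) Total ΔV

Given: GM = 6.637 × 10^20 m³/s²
r₁ = 50 Gm = 5 × 10^10 m
r₂ = 100 Gm = 1 × 10^11 m
GM = 6.637 × 10^20 m³/s²
Transfer ellipse: a_t = (r₁ + r₂)/2 = 7.5 × 10^10 m
Circular speed at r₁: v₁ = √(GM/r₁) = 115213 m/s
Transfer speed at r₁ (periapsis): v₁ₜ = √(GM(2/r₁ − 1/a_t)) = 133036 m/s
(a) ΔV₁ = v₁ₜ − v₁ = 17823.5 m/s ≈ 17.82 km/s
Circular speed at r₂: v₂ = √(GM/r₂) = 81467.8 m/s
Transfer speed at r₂ (apoapsis): v₂ₜ = √(GM(2/r₂ − 1/a_t)) = 66518.2 m/s
(b) ΔV₂ = v₂ − v₂ₜ = 14949.6 m/s ≈ 14.95 km/s
(c) ΔV_total = ΔV₁ + ΔV₂ = 32773.1 m/s ≈ 32.77 km/s

Final answer:
(a) ΔV₁ = 17.82 km/s
(b) ΔV₂ = 14.95 km/s
(c) ΔV_total = 32.77 km/s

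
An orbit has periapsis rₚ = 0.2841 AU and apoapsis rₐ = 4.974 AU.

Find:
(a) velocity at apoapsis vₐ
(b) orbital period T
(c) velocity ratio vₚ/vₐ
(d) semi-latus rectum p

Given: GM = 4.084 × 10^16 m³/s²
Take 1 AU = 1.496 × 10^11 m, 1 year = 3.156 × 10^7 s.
rₚ = 0.2841 AU = 4.25014 × 10^10 m
rₐ = 4.974 AU = 7.4411 × 10^11 m
GM = 4.084 × 10^16 m³/s²
a = (rₚ + rₐ)/2 = 3.93306 × 10^11 m
e = (rₐ − rₚ)/(rₐ + rₚ) = (7.01609 × 10^11) / (7.86612 × 10^11) = 0.891938
(a) vₐ² = GM (2/rₐ − 1/a) = 4.084 × 10^16 × (2.68777 × 10^-12 − 2.54255 × 10^-12) = 5930.9 m²/s²;  vₐ = 77.0123 m/s ≈ 77.01 m/s
(b) a³ = 6.08403 × 10^34 m³;  T = 2π √(a³/GM) = 2π × 1.22054 × 10^9 s = 7.66889 × 10^9 s ≈ 243 years
(c) vₚ/vₐ = rₐ/rₚ (angular momentum) = (7.4411 × 10^11) / (4.25014 × 10^10) = 17.5079 ≈ 17.51
(d) 1 − e² = 0.204446;  p = a(1 − e²) = 3.93306 × 10^11 × 0.204446 = 8.04099 × 10^10 m ≈ 0.5375 AU

Final answer:
(a) velocity at apoapsis vₐ = 77.01 m/s
(b) orbital period T = 243 years
(c) velocity ratio vₚ/vₐ = 17.51
(d) semi-latus rectum p = 0.5375 AU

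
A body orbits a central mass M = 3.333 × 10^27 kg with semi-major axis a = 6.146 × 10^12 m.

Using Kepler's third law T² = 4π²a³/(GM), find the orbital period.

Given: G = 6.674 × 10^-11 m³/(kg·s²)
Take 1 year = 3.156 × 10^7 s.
M = 3.333 × 10^27 kg
GM = G × M = 6.674 × 10^-11 × 3.333 × 10^27 = 2.22444 × 10^17 m³/s²
a = 6.146 × 10^12 m
a³ = 2.32155 × 10^38 m³
T = 2π √(a³/GM) = 2π √((2.32155 × 10^38) / (2.22444 × 10^17)) = 2π × 3.23056 × 10^10 s
T = 2.02982 × 10^11 s ≈ 6432 years

Final answer: 6432 years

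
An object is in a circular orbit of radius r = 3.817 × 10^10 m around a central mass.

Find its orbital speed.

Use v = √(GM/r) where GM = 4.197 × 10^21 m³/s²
r = 3.817 × 10^10 m
GM = 4.197 × 10^21 m³/s²
GM/r = (4.197 × 10^21) / (3.817 × 10^10) = 1.09955 × 10^11 m²/s²
v = √(GM/r) = 331595 m/s ≈ 331.6 km/s

Final answer: 331.6 km/s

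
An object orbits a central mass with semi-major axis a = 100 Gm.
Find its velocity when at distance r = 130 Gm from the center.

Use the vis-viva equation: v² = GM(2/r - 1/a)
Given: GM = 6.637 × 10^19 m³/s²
a = 100 Gm = 1 × 10^11 m
r = 130 Gm = 1.3 × 10^11 m
GM = 6.637 × 10^19 m³/s²
2/r − 1/a = 1.53846 × 10^-11 − 1 × 10^-11 = 5.38462 × 10^-12 m⁻¹
v² = GM (2/r − 1/a) = 3.57377 × 10^8 m²/s²
v = 18904.4 m/s ≈ 18.9 km/s

Final answer: 18.9 km/s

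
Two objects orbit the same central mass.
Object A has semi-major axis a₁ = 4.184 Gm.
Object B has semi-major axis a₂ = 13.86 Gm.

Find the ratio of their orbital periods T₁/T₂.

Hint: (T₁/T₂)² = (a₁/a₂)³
a₁ = 4.184 Gm = 4.184 × 10^9 m
a₂ = 13.86 Gm = 1.386 × 10^10 m
a₁/a₂ = 0.301876
T₁/T₂ = (a₁/a₂)^(3/2) = (0.301876)^1.5 = 0.16586

Final answer: T₁/T₂ = 0.1659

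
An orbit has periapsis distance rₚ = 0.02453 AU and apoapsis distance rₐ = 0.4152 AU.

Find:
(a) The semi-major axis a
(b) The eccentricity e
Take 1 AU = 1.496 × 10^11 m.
rₚ = 0.02453 AU = 3.66969 × 10^9 m
rₐ = 0.4152 AU = 6.21139 × 10^10 m
(a) a = (rₚ + rₐ)/2 = 3.28918 × 10^10 m ≈ 0.2199 AU
(b) e = (rₐ − rₚ)/(rₐ + rₚ) = (5.84442 × 10^10) / (6.57836 × 10^10) = 0.888432

Final answer:
(a) a = 0.2199 AU
(b) e = 0.8884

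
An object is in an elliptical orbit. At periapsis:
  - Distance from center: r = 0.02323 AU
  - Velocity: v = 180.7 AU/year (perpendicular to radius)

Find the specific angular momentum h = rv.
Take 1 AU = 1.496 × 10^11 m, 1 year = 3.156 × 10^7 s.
r = 0.02323 AU = 3.47521 × 10^9 m
v = 180.7 AU/year = 856550 m/s
h = rv = 3.47521 × 10^9 × 856550 = 2.97669 × 10^15 m²/s ≈ 2.977 × 10^15 m²/s

Final answer: h = 2.977 × 10^15 m²/s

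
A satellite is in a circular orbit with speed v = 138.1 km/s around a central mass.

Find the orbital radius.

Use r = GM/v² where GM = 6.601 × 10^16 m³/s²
v = 138.1 km/s = 138100 m/s
GM = 6.601 × 10^16 m³/s²
v² = 1.90716 × 10^10 m²/s²
r = GM/v² = (6.601 × 10^16) / (1.90716 × 10^10) = 3.46117 × 10^6 m ≈ 3.461 Mm

Final answer: 3.461 Mm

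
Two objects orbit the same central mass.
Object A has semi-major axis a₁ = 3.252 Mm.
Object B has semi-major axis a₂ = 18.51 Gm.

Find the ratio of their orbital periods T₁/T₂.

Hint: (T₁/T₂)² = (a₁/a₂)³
a₁ = 3.252 Mm = 3.252 × 10^6 m
a₂ = 18.51 Gm = 1.851 × 10^10 m
a₁/a₂ = 0.000175689
T₁/T₂ = (a₁/a₂)^(3/2) = (0.000175689)^1.5 = 2.32871 × 10^-6

Final answer: T₁/T₂ = 2.329 × 10^-6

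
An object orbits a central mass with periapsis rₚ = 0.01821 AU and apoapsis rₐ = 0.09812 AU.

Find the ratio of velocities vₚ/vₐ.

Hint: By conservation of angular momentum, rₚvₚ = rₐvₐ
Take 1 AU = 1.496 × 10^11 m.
rₚ = 0.01821 AU = 2.72422 × 10^9 m
rₐ = 0.09812 AU = 1.46788 × 10^10 m
rₚvₚ = rₐvₐ  ⇒  vₚ/vₐ = rₐ/rₚ
vₚ/vₐ = (1.46788 × 10^10) / (2.72422 × 10^9) = 5.38825

Final answer: vₚ/vₐ = 5.388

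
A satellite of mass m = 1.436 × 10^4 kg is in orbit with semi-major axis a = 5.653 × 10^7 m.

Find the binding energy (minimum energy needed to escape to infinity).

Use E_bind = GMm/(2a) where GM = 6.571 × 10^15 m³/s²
a = 5.653 × 10^7 m
GM = 6.571 × 10^15 m³/s²
m = 1.436 × 10^4 kg
GMm = 6.571 × 10^15 × 14360 = 9.43596 × 10^19 m³·kg/s²
2a = 1.1306 × 10^8 m
E_bind = GMm/(2a) = 8.34597 × 10^11 J ≈ 834.6 GJ

Final answer: 834.6 GJ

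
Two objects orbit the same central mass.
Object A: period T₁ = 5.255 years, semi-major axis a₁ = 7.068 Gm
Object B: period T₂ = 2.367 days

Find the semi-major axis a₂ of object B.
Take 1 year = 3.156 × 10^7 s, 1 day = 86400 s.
T₁ = 5.255 years = 1.65848 × 10^8 s
T₂ = 2.367 days = 204509 s
a₁ = 7.068 Gm = 7.068 × 10^9 m
Kepler's third law: (T₂/T₁)² = (a₂/a₁)³  ⇒  a₂ = a₁ (T₂/T₁)^(2/3)
T₂/T₁ = 0.00123311
(T₂/T₁)^(2/3) = 0.0114992
a₂ = 7.068 × 10^9 m × 0.0114992 = 8.12765 × 10^7 m ≈ 81.28 Mm

Final answer: a₂ = 81.28 Mm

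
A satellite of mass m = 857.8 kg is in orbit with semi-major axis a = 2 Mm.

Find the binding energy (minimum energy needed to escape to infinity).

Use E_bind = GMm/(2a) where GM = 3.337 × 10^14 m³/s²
a = 2 Mm = 2 × 10^6 m
GM = 3.337 × 10^14 m³/s²
m = 857.8 kg
GMm = 3.337 × 10^14 × 857.8 = 2.86248 × 10^17 m³·kg/s²
2a = 4 × 10^6 m
E_bind = GMm/(2a) = 7.1562 × 10^10 J ≈ 71.56 GJ

Final answer: 71.56 GJ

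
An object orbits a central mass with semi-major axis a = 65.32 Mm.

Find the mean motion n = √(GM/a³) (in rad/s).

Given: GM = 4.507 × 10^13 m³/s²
a = 65.32 Mm = 6.532 × 10^7 m
GM = 4.507 × 10^13 m³/s²
a³ = 2.78701 × 10^23 m³
GM/a³ = (4.507 × 10^13) / (2.78701 × 10^23) = 1.61715 × 10^-10 s⁻²
n = √(GM/a³) = 1.27167 × 10^-5 rad/s ≈ 1.272 × 10^-5 rad/s

Final answer: n = 1.272 × 10^-5 rad/s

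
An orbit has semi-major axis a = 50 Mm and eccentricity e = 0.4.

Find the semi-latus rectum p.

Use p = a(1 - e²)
a = 50 Mm = 5 × 10^7 m
e = 0.4,  e² = 0.16,  1 − e² = 0.84
p = a(1 − e²) = 5 × 10^7 m × 0.84 = 4.2 × 10^7 m ≈ 42 Mm

Final answer: p = 42 Mm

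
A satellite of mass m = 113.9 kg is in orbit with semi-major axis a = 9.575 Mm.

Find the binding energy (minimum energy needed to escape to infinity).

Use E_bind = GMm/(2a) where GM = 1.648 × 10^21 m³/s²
a = 9.575 Mm = 9.575 × 10^6 m
GM = 1.648 × 10^21 m³/s²
m = 113.9 kg
GMm = 1.648 × 10^21 × 113.9 = 1.87707 × 10^23 m³·kg/s²
2a = 1.915 × 10^7 m
E_bind = GMm/(2a) = 9.80194 × 10^15 J ≈ 9.802 PJ

Final answer: 9.802 PJ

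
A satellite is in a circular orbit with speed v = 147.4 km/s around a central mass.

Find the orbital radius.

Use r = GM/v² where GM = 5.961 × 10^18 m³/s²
v = 147.4 km/s = 147400 m/s
GM = 5.961 × 10^18 m³/s²
v² = 2.17268 × 10^10 m²/s²
r = GM/v² = (5.961 × 10^18) / (2.17268 × 10^10) = 2.74362 × 10^8 m ≈ 274.4 Mm

Final answer: 274.4 Mm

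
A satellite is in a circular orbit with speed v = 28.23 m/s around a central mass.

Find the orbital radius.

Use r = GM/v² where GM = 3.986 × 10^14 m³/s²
v = 28.23 m/s
GM = 3.986 × 10^14 m³/s²
v² = 796.933 m²/s²
r = GM/v² = (3.986 × 10^14) / 796.933 = 5.00168 × 10^11 m ≈ 500.2 Gm

Final answer: 500.2 Gm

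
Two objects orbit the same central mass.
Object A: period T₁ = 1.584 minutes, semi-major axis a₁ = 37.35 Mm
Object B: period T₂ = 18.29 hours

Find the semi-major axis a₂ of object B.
T₁ = 1.584 minutes = 95.04 s
T₂ = 18.29 hours = 65844 s
a₁ = 37.35 Mm = 3.735 × 10^7 m
Kepler's third law: (T₂/T₁)² = (a₂/a₁)³  ⇒  a₂ = a₁ (T₂/T₁)^(2/3)
T₂/T₁ = 692.803
(T₂/T₁)^(2/3) = 78.296
a₂ = 3.735 × 10^7 m × 78.296 = 2.92436 × 10^9 m ≈ 2.924 Gm

Final answer: a₂ = 2.924 Gm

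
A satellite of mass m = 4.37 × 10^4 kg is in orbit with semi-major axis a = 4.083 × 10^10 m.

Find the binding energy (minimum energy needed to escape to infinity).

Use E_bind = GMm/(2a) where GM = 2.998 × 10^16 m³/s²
a = 4.083 × 10^10 m
GM = 2.998 × 10^16 m³/s²
m = 4.37 × 10^4 kg
GMm = 2.998 × 10^16 × 43700 = 1.31013 × 10^21 m³·kg/s²
2a = 8.166 × 10^10 m
E_bind = GMm/(2a) = 1.60437 × 10^10 J ≈ 16.04 GJ

Final answer: 16.04 GJ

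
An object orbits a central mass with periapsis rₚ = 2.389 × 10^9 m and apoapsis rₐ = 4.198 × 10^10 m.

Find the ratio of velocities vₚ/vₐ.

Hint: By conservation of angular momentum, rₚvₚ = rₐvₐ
rₚ = 2.389 × 10^9 m
rₐ = 4.198 × 10^10 m
rₚvₚ = rₐvₐ  ⇒  vₚ/vₐ = rₐ/rₚ
vₚ/vₐ = (4.198 × 10^10) / (2.389 × 10^9) = 17.5722

Final answer: vₚ/vₐ = 17.57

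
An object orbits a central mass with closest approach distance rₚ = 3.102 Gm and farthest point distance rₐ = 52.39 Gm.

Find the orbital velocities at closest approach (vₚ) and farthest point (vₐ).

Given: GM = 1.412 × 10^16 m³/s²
rₚ = 3.102 Gm = 3.102 × 10^9 m
rₐ = 52.39 Gm = 5.239 × 10^10 m
GM = 1.412 × 10^16 m³/s²
a = (rₚ + rₐ)/2 = 2.7746 × 10^10 m
Vis-viva: v² = GM (2/r − 1/a)
vₚ² = 1.412 × 10^16 × (6.44745 × 10^-10 − 3.60412 × 10^-11) = 8.5949 × 10^6 m²/s²
vₚ = 2931.71 m/s ≈ 2.932 km/s
vₐ² = 1.412 × 10^16 × (3.81752 × 10^-11 − 3.60412 × 10^-11) = 30132 m²/s²
vₐ = 173.586 m/s ≈ 173.6 m/s

Final answer: vₚ = 2.932 km/s, vₐ = 173.6 m/s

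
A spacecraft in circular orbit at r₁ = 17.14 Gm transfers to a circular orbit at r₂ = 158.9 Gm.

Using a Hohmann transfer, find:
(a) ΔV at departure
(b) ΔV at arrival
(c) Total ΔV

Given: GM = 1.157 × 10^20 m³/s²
r₁ = 17.14 Gm = 1.714 × 10^10 m
r₂ = 158.9 Gm = 1.589 × 10^11 m
GM = 1.157 × 10^20 m³/s²
Transfer ellipse: a_t = (r₁ + r₂)/2 = 8.802 × 10^10 m
Circular speed at r₁: v₁ = √(GM/r₁) = 82160.2 m/s
Transfer speed at r₁ (periapsis): v₁ₜ = √(GM(2/r₁ − 1/a_t)) = 110391 m/s
(a) ΔV₁ = v₁ₜ − v₁ = 28230.6 m/s ≈ 28.23 km/s
Circular speed at r₂: v₂ = √(GM/r₂) = 26983.9 m/s
Transfer speed at r₂ (apoapsis): v₂ₜ = √(GM(2/r₂ − 1/a_t)) = 11907.5 m/s
(b) ΔV₂ = v₂ − v₂ₜ = 15076.4 m/s ≈ 15.08 km/s
(c) ΔV_total = ΔV₁ + ΔV₂ = 43307 m/s ≈ 43.31 km/s

Final answer:
(a) ΔV₁ = 28.23 km/s
(b) ΔV₂ = 15.08 km/s
(c) ΔV_total = 43.31 km/s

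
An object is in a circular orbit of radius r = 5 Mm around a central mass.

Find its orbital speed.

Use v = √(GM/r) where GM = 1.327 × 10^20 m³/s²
r = 5 Mm = 5 × 10^6 m
GM = 1.327 × 10^20 m³/s²
GM/r = (1.327 × 10^20) / (5 × 10^6) = 2.654 × 10^13 m²/s²
v = √(GM/r) = 5.1517 × 10^6 m/s ≈ 5152 km/s

Final answer: 5152 km/s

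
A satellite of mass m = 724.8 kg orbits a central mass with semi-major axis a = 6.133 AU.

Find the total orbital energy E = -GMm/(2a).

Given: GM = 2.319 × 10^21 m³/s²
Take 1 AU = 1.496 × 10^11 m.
a = 6.133 AU = 9.17497 × 10^11 m
GM = 2.319 × 10^21 m³/s²
2a = 1.83499 × 10^12 m
GMm = 2.319 × 10^21 × 724.8 = 1.68081 × 10^24 m³·kg/s²
E = −GMm/(2a) = -9.15977 × 10^11 J ≈ -916 GJ

Final answer: -916 GJ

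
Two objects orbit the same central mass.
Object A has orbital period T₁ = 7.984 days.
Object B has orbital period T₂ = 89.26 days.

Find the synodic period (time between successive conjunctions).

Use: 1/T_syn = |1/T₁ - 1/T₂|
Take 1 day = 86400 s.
T₁ = 7.984 days = 689818 s
T₂ = 89.26 days = 7.71206 × 10^6 s
1/T₁ = 1.44966 × 10^-6 s⁻¹
1/T₂ = 1.29667 × 10^-7 s⁻¹
|1/T₁ − 1/T₂| = 1.31999 × 10^-6 s⁻¹
T_syn = 1 / |1/T₁ − 1/T₂| = 757581 s ≈ 8.768 days

Final answer: T_syn = 8.768 days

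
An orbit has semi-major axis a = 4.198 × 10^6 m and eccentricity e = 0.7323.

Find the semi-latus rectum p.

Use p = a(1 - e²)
a = 4.198 × 10^6 m
e = 0.7323,  e² = 0.536263,  1 − e² = 0.463737
p = a(1 − e²) = 4.198 × 10^6 m × 0.463737 = 1.94677 × 10^6 m ≈ 1.947 × 10^6 m

Final answer: p = 1.947 × 10^6 m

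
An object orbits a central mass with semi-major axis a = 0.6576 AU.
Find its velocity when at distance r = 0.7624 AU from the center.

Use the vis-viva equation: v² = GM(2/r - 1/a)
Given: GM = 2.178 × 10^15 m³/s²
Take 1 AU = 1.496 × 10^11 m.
a = 0.6576 AU = 9.8377 × 10^10 m
r = 0.7624 AU = 1.14055 × 10^11 m
GM = 2.178 × 10^15 m³/s²
2/r − 1/a = 1.75354 × 10^-11 − 1.0165 × 10^-11 = 7.37041 × 10^-12 m⁻¹
v² = GM (2/r − 1/a) = 16052.8 m²/s²
v = 126.699 m/s ≈ 126.7 m/s

Final answer: 126.7 m/s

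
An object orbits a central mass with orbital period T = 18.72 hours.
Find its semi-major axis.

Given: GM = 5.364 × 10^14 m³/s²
T = 18.72 hours = 67392 s
GM = 5.364 × 10^14 m³/s²
Kepler's third law: a³ = GM T² / (4π²)
T² = 4.54168 × 10^9 s²
a³ = (5.364 × 10^14) × (4.54168 × 10^9) / (4π²) = 6.17086 × 10^22 m³
a = (a³)^(1/3) = 3.95168 × 10^7 m ≈ 39.52 Mm

Final answer: 39.52 Mm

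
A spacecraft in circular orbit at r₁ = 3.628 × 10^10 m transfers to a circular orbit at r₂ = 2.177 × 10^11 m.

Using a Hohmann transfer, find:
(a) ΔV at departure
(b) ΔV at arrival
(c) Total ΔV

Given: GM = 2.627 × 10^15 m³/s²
r₁ = 3.628 × 10^10 m
r₂ = 2.177 × 10^11 m
GM = 2.627 × 10^15 m³/s²
Transfer ellipse: a_t = (r₁ + r₂)/2 = 1.2699 × 10^11 m
Circular speed at r₁: v₁ = √(GM/r₁) = 269.089 m/s
Transfer speed at r₁ (periapsis): v₁ₜ = √(GM(2/r₁ − 1/a_t)) = 352.323 m/s
(a) ΔV₁ = v₁ₜ − v₁ = 83.2336 m/s ≈ 83.23 m/s
Circular speed at r₂: v₂ = √(GM/r₂) = 109.85 m/s
Transfer speed at r₂ (apoapsis): v₂ₜ = √(GM(2/r₂ − 1/a_t)) = 58.7151 m/s
(b) ΔV₂ = v₂ − v₂ₜ = 51.1351 m/s ≈ 51.14 m/s
(c) ΔV_total = ΔV₁ + ΔV₂ = 134.369 m/s ≈ 134.4 m/s

Final answer:
(a) ΔV₁ = 83.23 m/s
(b) ΔV₂ = 51.14 m/s
(c) ΔV_total = 134.4 m/s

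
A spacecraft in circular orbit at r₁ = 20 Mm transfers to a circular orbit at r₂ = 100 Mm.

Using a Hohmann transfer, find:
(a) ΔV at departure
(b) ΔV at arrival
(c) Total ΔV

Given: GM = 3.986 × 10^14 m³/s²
r₁ = 20 Mm = 2 × 10^7 m
r₂ = 100 Mm = 1 × 10^8 m
GM = 3.986 × 10^14 m³/s²
Transfer ellipse: a_t = (r₁ + r₂)/2 = 6 × 10^7 m
Circular speed at r₁: v₁ = √(GM/r₁) = 4464.3 m/s
Transfer speed at r₁ (periapsis): v₁ₜ = √(GM(2/r₁ − 1/a_t)) = 5763.39 m/s
(a) ΔV₁ = v₁ₜ − v₁ = 1299.09 m/s ≈ 1.299 km/s
Circular speed at r₂: v₂ = √(GM/r₂) = 1996.5 m/s
Transfer speed at r₂ (apoapsis): v₂ₜ = √(GM(2/r₂ − 1/a_t)) = 1152.68 m/s
(b) ΔV₂ = v₂ − v₂ₜ = 843.819 m/s ≈ 843.8 m/s
(c) ΔV_total = ΔV₁ + ΔV₂ = 2142.91 m/s ≈ 2.143 km/s

Final answer:
(a) ΔV₁ = 1.299 km/s
(b) ΔV₂ = 843.8 m/s
(c) ΔV_total = 2.143 km/s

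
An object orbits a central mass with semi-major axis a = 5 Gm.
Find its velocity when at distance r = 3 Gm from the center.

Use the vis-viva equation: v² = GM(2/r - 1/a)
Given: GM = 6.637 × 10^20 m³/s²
a = 5 Gm = 5 × 10^9 m
r = 3 Gm = 3 × 10^9 m
GM = 6.637 × 10^20 m³/s²
2/r − 1/a = 6.66667 × 10^-10 − 2 × 10^-10 = 4.66667 × 10^-10 m⁻¹
v² = GM (2/r − 1/a) = 3.09727 × 10^11 m²/s²
v = 556531 m/s ≈ 556.5 km/s

Final answer: 556.5 km/s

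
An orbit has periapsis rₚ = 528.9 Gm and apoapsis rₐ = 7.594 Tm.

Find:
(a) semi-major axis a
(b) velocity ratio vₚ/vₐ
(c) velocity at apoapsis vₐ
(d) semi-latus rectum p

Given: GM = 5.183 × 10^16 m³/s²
rₚ = 528.9 Gm = 5.289 × 10^11 m
rₐ = 7.594 Tm = 7.594 × 10^12 m
GM = 5.183 × 10^16 m³/s²
a = (rₚ + rₐ)/2 = 4.06145 × 10^12 m
e = (rₐ − rₚ)/(rₐ + rₚ) = (7.0651 × 10^12) / (8.1229 × 10^12) = 0.869776
(a) a = 4.06145 × 10^12 m ≈ 4.061 Tm
(b) vₚ/vₐ = rₐ/rₚ (angular momentum) = (7.594 × 10^12) / (5.289 × 10^11) = 14.3581 ≈ 14.36
(c) vₐ² = GM (2/rₐ − 1/a) = 5.183 × 10^16 × (2.63366 × 10^-13 − 2.46217 × 10^-13) = 888.798 m²/s²;  vₐ = 29.8127 m/s ≈ 29.81 m/s
(d) 1 − e² = 0.24349;  p = a(1 − e²) = 4.06145 × 10^12 × 0.24349 = 9.88924 × 10^11 m ≈ 988.9 Gm

Final answer:
(a) semi-major axis a = 4.061 Tm
(b) velocity ratio vₚ/vₐ = 14.36
(c) velocity at apoapsis vₐ = 29.81 m/s
(d) semi-latus rectum p = 988.9 Gm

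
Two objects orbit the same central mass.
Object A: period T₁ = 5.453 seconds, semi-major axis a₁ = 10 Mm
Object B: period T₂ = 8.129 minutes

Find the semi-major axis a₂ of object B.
T₁ = 5.453 seconds
T₂ = 8.129 minutes = 487.74 s
a₁ = 10 Mm = 1 × 10^7 m
Kepler's third law: (T₂/T₁)² = (a₂/a₁)³  ⇒  a₂ = a₁ (T₂/T₁)^(2/3)
T₂/T₁ = 89.4443
(T₂/T₁)^(2/3) = 20.0002
a₂ = 1 × 10^7 m × 20.0002 = 2.00002 × 10^8 m ≈ 200 Mm

Final answer: a₂ = 200 Mm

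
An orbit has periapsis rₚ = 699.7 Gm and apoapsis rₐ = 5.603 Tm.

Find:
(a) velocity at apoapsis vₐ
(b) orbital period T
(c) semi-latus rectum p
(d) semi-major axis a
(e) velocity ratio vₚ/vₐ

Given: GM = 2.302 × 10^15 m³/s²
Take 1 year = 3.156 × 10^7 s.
rₚ = 699.7 Gm = 6.997 × 10^11 m
rₐ = 5.603 Tm = 5.603 × 10^12 m
GM = 2.302 × 10^15 m³/s²
a = (rₚ + rₐ)/2 = 3.15135 × 10^12 m
e = (rₐ − rₚ)/(rₐ + rₚ) = (4.9033 × 10^12) / (6.3027 × 10^12) = 0.777968
(a) vₐ² = GM (2/rₐ − 1/a) = 2.302 × 10^15 × (3.56952 × 10^-13 − 3.17324 × 10^-13) = 91.2221 m²/s²;  vₐ = 9.55102 m/s ≈ 9.551 m/s
(b) a³ = 3.12961 × 10^37 m³;  T = 2π √(a³/GM) = 2π × 1.16598 × 10^11 s = 7.32609 × 10^11 s ≈ 2.321 × 10^4 years
(c) 1 − e² = 0.394766;  p = a(1 − e²) = 3.15135 × 10^12 × 0.394766 = 1.24404 × 10^12 m ≈ 1.244 Tm
(d) a = 3.15135 × 10^12 m ≈ 3.151 Tm
(e) vₚ/vₐ = rₐ/rₚ (angular momentum) = (5.603 × 10^12) / (6.997 × 10^11) = 8.00772 ≈ 8.008

Final answer:
(a) velocity at apoapsis vₐ = 9.551 m/s
(b) orbital period T = 2.321 × 10^4 years
(c) semi-latus rectum p = 1.244 Tm
(d) semi-major axis a = 3.151 Tm
(e) velocity ratio vₚ/vₐ = 8.008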